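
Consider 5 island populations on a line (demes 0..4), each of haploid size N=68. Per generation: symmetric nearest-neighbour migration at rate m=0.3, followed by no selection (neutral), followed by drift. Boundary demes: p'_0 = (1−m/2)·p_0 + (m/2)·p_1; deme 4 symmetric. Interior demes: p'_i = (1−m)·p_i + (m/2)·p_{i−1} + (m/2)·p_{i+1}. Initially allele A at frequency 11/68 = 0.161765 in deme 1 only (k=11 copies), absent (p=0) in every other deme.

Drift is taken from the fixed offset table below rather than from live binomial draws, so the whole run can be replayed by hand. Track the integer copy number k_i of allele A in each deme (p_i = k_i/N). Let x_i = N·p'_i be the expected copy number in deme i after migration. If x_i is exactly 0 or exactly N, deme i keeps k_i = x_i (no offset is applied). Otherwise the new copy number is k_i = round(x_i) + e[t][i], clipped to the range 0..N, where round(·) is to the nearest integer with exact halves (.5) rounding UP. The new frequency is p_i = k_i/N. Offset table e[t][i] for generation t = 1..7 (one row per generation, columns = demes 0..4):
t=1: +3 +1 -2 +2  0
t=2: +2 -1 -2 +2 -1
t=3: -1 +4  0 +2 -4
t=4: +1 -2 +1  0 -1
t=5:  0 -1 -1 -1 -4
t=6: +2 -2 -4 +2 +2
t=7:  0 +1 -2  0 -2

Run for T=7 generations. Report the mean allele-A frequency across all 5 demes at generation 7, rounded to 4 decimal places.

0.0441

t=0: k=[0 11 0 0 0]
t=1: x=[1.6500 7.7000 1.6500 0.0000 0.0000] k=[5 9 0 0 0]
t=2: x=[5.6000 7.0500 1.3500 0.0000 0.0000] k=[8 6 0 0 0]
t=3: x=[7.7000 5.4000 0.9000 0.0000 0.0000] k=[7 9 1 0 0]
t=4: x=[7.3000 7.5000 2.0500 0.1500 0.0000] k=[8 6 3 0 0]
t=5: x=[7.7000 5.8500 3.0000 0.4500 0.0000] k=[8 5 2 0 0]
t=6: x=[7.5500 5.0000 2.1500 0.3000 0.0000] k=[10 3 0 2 0]
t=7: x=[8.9500 3.6000 0.7500 1.4000 0.3000] k=[9 5 0 1 0]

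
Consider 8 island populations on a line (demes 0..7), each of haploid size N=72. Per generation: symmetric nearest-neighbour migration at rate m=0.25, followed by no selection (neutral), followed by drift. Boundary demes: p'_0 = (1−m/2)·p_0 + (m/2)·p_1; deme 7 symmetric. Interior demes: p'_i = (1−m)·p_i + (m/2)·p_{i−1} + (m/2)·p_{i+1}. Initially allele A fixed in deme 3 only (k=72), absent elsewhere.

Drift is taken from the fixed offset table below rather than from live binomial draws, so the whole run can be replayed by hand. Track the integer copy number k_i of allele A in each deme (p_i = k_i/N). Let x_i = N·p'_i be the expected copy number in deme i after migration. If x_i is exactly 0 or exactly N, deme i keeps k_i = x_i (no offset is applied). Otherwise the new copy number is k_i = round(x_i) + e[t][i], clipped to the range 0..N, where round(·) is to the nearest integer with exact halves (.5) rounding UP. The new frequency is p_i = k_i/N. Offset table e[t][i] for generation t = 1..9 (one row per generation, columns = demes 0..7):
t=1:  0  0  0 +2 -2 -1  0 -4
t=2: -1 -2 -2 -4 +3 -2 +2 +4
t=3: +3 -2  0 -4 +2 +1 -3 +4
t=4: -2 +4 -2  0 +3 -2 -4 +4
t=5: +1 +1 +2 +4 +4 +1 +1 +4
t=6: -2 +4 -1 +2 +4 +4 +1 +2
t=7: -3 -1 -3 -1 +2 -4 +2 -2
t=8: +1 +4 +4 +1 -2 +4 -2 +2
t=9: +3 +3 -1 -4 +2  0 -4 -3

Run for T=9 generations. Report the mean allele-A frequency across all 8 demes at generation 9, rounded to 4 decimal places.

t=0: k=[0 0 0 72 0 0 0 0]
t=1: x=[0.0000 0.0000 9.0000 54.0000 9.0000 0.0000 0.0000 0.0000] k=[0 0 9 56 7 0 0 0]
t=2: x=[0.0000 1.1250 13.7500 44.0000 12.2500 0.8750 0.0000 0.0000] k=[0 0 12 40 15 0 0 0]
t=3: x=[0.0000 1.5000 14.0000 33.3750 16.2500 1.8750 0.0000 0.0000] k=[0 0 14 29 18 3 0 0]
t=4: x=[0.0000 1.7500 14.1250 25.7500 17.5000 4.5000 0.3750 0.0000] k=[0 6 12 26 21 3 0 0]
t=5: x=[0.7500 6.0000 13.0000 23.6250 19.3750 4.8750 0.3750 0.0000] k=[2 7 15 28 23 6 1 0]
t=6: x=[2.6250 7.3750 15.6250 25.7500 21.5000 7.5000 1.5000 0.1250] k=[1 11 15 28 26 12 3 2]
t=7: x=[2.2500 10.2500 16.1250 26.1250 24.5000 12.6250 4.0000 2.1250] k=[0 9 13 25 27 9 6 0]
t=8: x=[1.1250 8.3750 14.0000 23.7500 24.5000 10.8750 5.6250 0.7500] k=[2 12 18 25 23 15 4 3]
t=9: x=[3.2500 11.5000 18.1250 23.8750 22.2500 14.6250 5.2500 3.1250] k=[6 15 17 20 24 15 1 0]

0.1701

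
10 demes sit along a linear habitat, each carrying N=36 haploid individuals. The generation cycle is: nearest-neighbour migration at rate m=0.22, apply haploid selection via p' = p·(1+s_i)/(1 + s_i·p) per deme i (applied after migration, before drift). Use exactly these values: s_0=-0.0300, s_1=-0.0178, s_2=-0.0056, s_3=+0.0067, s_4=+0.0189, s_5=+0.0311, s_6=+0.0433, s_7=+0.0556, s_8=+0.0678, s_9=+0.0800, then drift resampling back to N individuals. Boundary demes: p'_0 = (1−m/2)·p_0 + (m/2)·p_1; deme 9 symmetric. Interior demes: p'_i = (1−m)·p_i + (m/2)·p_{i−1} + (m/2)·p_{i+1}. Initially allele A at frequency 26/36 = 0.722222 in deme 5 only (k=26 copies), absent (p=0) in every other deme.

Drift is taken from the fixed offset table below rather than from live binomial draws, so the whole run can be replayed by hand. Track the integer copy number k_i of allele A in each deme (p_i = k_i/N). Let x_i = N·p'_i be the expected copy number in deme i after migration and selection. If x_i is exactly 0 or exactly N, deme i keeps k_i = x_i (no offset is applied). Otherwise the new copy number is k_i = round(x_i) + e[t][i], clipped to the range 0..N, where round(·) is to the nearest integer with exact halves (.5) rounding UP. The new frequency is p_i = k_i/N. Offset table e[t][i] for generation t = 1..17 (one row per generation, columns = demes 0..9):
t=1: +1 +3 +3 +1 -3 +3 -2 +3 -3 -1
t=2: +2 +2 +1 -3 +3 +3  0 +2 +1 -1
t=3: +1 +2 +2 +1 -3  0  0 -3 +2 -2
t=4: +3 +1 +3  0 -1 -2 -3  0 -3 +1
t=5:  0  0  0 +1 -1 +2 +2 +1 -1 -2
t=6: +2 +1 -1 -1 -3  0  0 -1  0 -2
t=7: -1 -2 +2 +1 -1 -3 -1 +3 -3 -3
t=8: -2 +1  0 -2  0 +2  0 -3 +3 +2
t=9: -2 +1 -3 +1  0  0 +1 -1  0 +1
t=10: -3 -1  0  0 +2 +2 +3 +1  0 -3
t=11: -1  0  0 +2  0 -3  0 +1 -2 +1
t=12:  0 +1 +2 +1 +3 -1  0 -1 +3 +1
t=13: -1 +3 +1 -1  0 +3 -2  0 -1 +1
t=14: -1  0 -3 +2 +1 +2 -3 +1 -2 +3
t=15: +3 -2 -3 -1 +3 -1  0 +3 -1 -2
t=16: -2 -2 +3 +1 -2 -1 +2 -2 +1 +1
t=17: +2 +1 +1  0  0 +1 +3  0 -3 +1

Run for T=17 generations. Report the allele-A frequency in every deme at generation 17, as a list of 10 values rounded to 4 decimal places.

[0.0833, 0.0556, 0.1389, 0.1944, 0.2500, 0.2778, 0.3056, 0.1667, 0.0556, 0.1944]

t=0: k=[0 0 0 0 0 26 0 0 0 0]
t=1: x=[0.0000 0.0000 0.0000 0.0000 2.9097 20.5507 2.9736 0.0000 0.0000 0.0000] k=[0 0 0 0 0 24 1 0 0 0]
t=2: x=[0.0000 0.0000 0.0000 0.0000 2.6862 19.1048 3.5535 0.1161 0.0000 0.0000] k=[0 0 0 0 6 22 4 2 0 0]
t=3: x=[0.0000 0.0000 0.0000 0.6643 7.2073 18.5355 5.9681 2.1047 0.2348 0.0000] k=[0 0 0 2 4 19 6 0 2 0]
t=4: x=[0.0000 0.0000 0.2188 2.0127 5.5169 16.1924 7.0061 0.9277 1.6609 0.2375] k=[0 0 3 2 5 14 4 1 0 1]
t=5: x=[0.0000 0.3242 2.5467 2.4552 5.7499 12.1553 4.9482 1.2854 0.2348 0.9593] k=[0 0 3 3 5 14 7 2 0 0]
t=6: x=[0.0000 0.3242 2.6562 3.2396 5.8613 12.4886 7.4678 2.4507 0.2348 0.0000] k=[0 1 2 2 3 12 7 1 0 0]
t=7: x=[0.1067 0.9827 1.8800 2.1233 3.9453 10.6887 7.1293 1.6323 0.1174 0.0000] k=[0 0 4 3 3 8 6 5 0 0]
t=8: x=[0.0000 0.4323 3.4325 3.1290 3.6104 7.4086 6.3281 4.7799 0.5867 0.0000] k=[0 1 3 1 4 9 6 2 4 0]
t=9: x=[0.1067 1.0908 2.5467 1.5599 4.2903 8.3142 6.1018 2.7964 3.5442 0.4747] k=[0 2 0 3 4 8 7 2 4 1]
t=10: x=[0.2134 1.5334 0.5470 2.7972 4.4018 7.6326 6.7905 2.9116 3.6601 1.4322] k=[0 1 1 3 6 10 10 4 4 0]
t=11: x=[0.1067 0.8745 1.2134 3.1290 6.2056 9.7766 9.6362 4.8839 3.7761 0.4747] k=[0 1 1 5 6 7 10 6 2 1]
t=12: x=[0.1067 0.8745 1.4323 4.6972 6.0942 7.3984 9.5239 6.2754 2.4771 1.1959] k=[0 2 3 6 9 6 10 5 5 2]
t=13: x=[0.2134 1.8581 3.2036 6.0335 8.4606 6.9400 9.2994 5.8088 4.9432 2.5034] k=[0 5 4 5 8 10 7 6 4 4]
t=14: x=[0.5337 4.2719 4.1991 5.2499 8.0060 9.6650 7.4678 6.1614 4.4706 4.2819] k=[0 4 1 7 9 12 4 7 2 7]
t=15: x=[0.4270 3.1776 1.9795 6.5959 9.2380 11.0228 5.4017 6.3998 3.2910 6.8676] k=[3 1 0 6 12 10 5 9 2 5]
t=16: x=[2.7029 1.0908 0.7658 6.0335 11.2644 9.8881 6.2047 8.1254 3.2910 4.9918] k=[1 0 4 7 9 9 8 6 4 6]
t=17: x=[0.8639 0.5404 3.8706 6.9273 8.9049 9.0966 8.1543 6.2754 4.7017 6.1632] k=[3 2 5 7 9 10 11 6 2 7]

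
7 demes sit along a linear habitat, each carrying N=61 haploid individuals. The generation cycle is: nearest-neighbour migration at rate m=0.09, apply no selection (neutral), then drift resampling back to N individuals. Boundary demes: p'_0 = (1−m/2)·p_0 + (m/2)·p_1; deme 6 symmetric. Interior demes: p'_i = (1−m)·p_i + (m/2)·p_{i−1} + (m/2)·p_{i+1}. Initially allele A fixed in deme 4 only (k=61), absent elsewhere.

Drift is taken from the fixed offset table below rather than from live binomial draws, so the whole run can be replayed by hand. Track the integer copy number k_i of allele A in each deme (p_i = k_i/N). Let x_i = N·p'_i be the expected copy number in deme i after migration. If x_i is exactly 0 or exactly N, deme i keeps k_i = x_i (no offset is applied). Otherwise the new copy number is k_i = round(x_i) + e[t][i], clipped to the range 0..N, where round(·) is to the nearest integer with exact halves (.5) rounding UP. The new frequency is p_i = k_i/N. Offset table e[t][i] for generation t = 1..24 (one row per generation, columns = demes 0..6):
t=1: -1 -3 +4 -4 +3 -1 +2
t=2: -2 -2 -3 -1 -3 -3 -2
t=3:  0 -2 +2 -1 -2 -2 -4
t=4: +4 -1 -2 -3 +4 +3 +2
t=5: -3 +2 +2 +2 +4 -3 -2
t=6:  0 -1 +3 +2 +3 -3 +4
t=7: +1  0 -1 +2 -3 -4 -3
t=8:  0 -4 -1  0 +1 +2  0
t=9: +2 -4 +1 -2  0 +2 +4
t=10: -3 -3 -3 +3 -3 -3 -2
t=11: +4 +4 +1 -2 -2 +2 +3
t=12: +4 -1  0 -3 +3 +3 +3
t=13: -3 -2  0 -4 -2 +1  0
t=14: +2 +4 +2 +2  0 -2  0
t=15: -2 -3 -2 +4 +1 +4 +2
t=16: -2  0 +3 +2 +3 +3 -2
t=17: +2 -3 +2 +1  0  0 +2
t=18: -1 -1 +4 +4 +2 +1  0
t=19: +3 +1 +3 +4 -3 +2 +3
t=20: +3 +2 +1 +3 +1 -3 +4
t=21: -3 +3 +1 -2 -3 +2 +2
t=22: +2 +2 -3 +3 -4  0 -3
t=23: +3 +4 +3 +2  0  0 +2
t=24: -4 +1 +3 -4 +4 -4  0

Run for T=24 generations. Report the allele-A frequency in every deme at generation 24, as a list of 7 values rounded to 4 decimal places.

[0.0820, 0.2623, 0.3443, 0.3770, 0.3607, 0.2787, 0.3115]

t=0: k=[0 0 0 0 61 0 0]
t=1: x=[0.0000 0.0000 0.0000 2.7450 55.5100 2.7450 0.0000] k=[0 0 0 0 59 2 0]
t=2: x=[0.0000 0.0000 0.0000 2.6550 53.7800 4.4750 0.0900] k=[0 0 0 2 51 1 0]
t=3: x=[0.0000 0.0000 0.0900 4.1150 46.5450 3.2050 0.0450] k=[0 0 2 3 45 1 0]
t=4: x=[0.0000 0.0900 1.9550 4.8450 41.1300 2.9350 0.0450] k=[0 0 0 2 45 6 2]
t=5: x=[0.0000 0.0000 0.0900 3.8450 41.3100 7.5750 2.1800] k=[0 0 2 6 45 5 0]
t=6: x=[0.0000 0.0900 2.0900 7.5750 41.4450 6.5750 0.2250] k=[0 0 5 10 44 4 4]
t=7: x=[0.0000 0.2250 5.0000 11.3050 40.6700 5.8000 4.0000] k=[0 0 4 13 38 2 1]
t=8: x=[0.0000 0.1800 4.2250 13.7200 35.2550 3.5750 1.0450] k=[0 0 3 14 36 6 1]
t=9: x=[0.0000 0.1350 3.3600 14.4950 33.6600 7.1250 1.2250] k=[0 0 4 12 34 9 5]
t=10: x=[0.0000 0.1800 4.1800 12.6300 31.8850 9.9450 5.1800] k=[0 0 1 16 29 7 3]
t=11: x=[0.0000 0.0450 1.6300 15.9100 27.4250 7.8100 3.1800] k=[0 4 3 14 25 10 6]
t=12: x=[0.1800 3.7750 3.5400 14.0000 23.8300 10.4950 6.1800] k=[4 3 4 11 27 13 9]
t=13: x=[3.9550 3.0900 4.2700 11.4050 25.6500 13.4500 9.1800] k=[1 1 4 7 24 14 9]
t=14: x=[1.0000 1.1350 4.0000 7.6300 22.7850 14.2250 9.2250] k=[3 5 6 10 23 12 9]
t=15: x=[3.0900 4.9550 6.1350 10.4050 21.9200 12.3600 9.1350] k=[1 2 4 14 23 16 11]
t=16: x=[1.0450 2.0450 4.3600 13.9550 22.2800 16.0900 11.2250] k=[0 2 7 16 25 19 9]
t=17: x=[0.0900 2.1350 7.1800 16.0000 24.3250 18.8200 9.4500] k=[2 0 9 17 24 19 11]
t=18: x=[1.9100 0.4950 8.9550 16.9550 23.4600 18.8650 11.3600] k=[1 0 13 21 25 20 11]
t=19: x=[0.9550 0.6300 12.7750 20.8200 24.5950 19.8200 11.4050] k=[4 2 16 25 22 22 14]
t=20: x=[3.9100 2.7200 15.7750 24.4600 22.1350 21.6400 14.3600] k=[7 5 17 27 23 19 18]
t=21: x=[6.9100 5.6300 16.9100 26.3700 23.0000 19.1350 18.0450] k=[4 9 18 24 20 21 20]
t=22: x=[4.2250 9.1800 17.8650 23.5500 20.2250 20.9100 20.0450] k=[6 11 15 27 16 21 17]
t=23: x=[6.2250 10.9550 15.3600 25.9650 16.7200 20.5950 17.1800] k=[9 15 18 28 17 21 19]
t=24: x=[9.2700 14.8650 18.3150 27.0550 17.6750 20.7300 19.0900] k=[5 16 21 23 22 17 19]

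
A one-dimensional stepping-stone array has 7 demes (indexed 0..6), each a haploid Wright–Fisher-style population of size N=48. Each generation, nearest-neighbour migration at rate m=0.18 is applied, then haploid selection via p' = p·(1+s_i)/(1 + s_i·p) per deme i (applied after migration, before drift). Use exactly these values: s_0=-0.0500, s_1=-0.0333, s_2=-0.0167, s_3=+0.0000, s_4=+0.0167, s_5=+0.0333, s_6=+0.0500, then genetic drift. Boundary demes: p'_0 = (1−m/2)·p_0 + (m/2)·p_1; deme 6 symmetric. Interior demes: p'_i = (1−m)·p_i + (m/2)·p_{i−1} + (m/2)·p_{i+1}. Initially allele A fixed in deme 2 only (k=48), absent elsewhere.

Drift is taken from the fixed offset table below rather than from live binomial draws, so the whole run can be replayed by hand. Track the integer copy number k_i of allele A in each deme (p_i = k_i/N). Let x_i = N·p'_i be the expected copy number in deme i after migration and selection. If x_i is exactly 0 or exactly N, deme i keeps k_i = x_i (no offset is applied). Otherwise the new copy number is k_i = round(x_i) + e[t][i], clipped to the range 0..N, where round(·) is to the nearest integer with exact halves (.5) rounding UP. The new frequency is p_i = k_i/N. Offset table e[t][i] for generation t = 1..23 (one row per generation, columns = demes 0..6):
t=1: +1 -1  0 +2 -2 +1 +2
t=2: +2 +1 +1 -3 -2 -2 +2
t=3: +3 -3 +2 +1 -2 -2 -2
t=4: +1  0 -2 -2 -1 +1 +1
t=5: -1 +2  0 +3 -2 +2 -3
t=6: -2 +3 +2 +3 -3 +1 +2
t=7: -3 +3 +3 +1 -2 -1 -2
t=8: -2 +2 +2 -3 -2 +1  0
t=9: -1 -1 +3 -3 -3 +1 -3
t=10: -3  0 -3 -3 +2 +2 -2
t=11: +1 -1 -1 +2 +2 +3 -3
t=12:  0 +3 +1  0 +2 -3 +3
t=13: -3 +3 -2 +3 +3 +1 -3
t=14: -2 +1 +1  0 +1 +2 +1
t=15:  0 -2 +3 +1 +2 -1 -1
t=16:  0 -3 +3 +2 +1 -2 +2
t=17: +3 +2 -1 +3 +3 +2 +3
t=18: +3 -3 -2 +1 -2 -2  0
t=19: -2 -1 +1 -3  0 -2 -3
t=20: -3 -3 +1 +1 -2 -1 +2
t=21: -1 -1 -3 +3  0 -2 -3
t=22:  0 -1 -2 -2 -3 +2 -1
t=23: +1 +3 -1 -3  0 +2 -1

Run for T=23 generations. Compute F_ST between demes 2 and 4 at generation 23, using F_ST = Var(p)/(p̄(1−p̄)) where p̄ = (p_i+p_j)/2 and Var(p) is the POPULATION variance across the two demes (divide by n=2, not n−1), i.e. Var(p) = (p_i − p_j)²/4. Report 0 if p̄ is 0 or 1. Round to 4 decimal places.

t=0: k=[0 0 48 0 0 0 0]
t=1: x=[0.0000 4.1887 39.2400 4.3200 0.0000 0.0000 0.0000] k=[0 3 39 6 0 0 0]
t=2: x=[0.2566 5.7952 32.6145 8.4300 0.5489 0.0000 0.0000] k=[2 7 34 5 0 0 0]
t=3: x=[2.3335 8.7354 28.7662 7.1600 0.4574 0.0000 0.0000] k=[5 6 31 8 0 0 0]
t=4: x=[4.8613 7.9332 26.4802 9.3500 0.7318 0.0000 0.0000] k=[6 8 24 7 0 0 0]
t=5: x=[5.9090 9.0095 20.8312 7.9000 0.6404 0.0000 0.0000] k=[5 11 21 11 0 0 0]
t=6: x=[5.2935 11.0689 19.0063 10.9100 1.0062 0.0000 0.0000] k=[3 14 21 14 0 0 0]
t=7: x=[3.8063 13.3118 19.5446 13.3700 1.2805 0.0000 0.0000] k=[1 16 23 14 0 0 0]
t=8: x=[2.2380 14.9294 21.3602 13.5500 1.2805 0.0000 0.0000] k=[0 17 23 11 0 0 0]
t=9: x=[1.4558 15.6507 21.1805 11.0900 1.0062 0.0000 0.0000] k=[0 15 24 8 0 0 0]
t=10: x=[1.2843 14.1201 21.5498 8.7200 0.7318 0.0000 0.0000] k=[0 14 19 6 3 0 0]
t=11: x=[1.1986 12.8685 17.1937 6.9000 3.0469 0.2789 0.0000] k=[2 12 16 9 5 3 0]
t=12: x=[2.7633 11.1672 14.8368 9.2700 5.2570 3.0008 0.2834] k=[3 14 16 9 7 0 3]
t=13: x=[3.8063 12.8685 15.0157 9.4500 6.6442 0.9294 2.8584] k=[1 16 13 12 10 2 0]
t=14: x=[2.2380 14.0412 13.0196 11.9100 9.5864 2.6200 0.1890] k=[0 15 14 12 11 5 1]
t=15: x=[1.2843 13.2329 13.7442 12.0900 10.6870 5.3333 1.4260] k=[1 11 17 13 13 4 0]
t=16: x=[1.8086 10.3622 15.9203 13.3600 12.3412 4.5840 0.3779] k=[2 7 19 15 13 3 2]
t=17: x=[2.3335 7.4152 17.3729 15.1800 12.4320 3.9265 2.1897] k=[5 9 16 18 15 6 5]
t=18: x=[5.1206 9.0193 15.3735 17.5500 14.6279 6.9116 5.3163] k=[8 6 13 19 13 5 5]
t=19: x=[7.4900 6.6145 12.7517 17.9200 12.9762 5.8871 5.2228] k=[5 6 14 15 13 4 2]
t=20: x=[4.8613 6.4388 13.2082 14.7300 12.5227 4.7689 2.2838] k=[2 3 14 16 11 4 4]
t=21: x=[1.9898 3.7804 13.0295 15.3700 10.9594 4.7689 4.1826] k=[1 3 10 18 11 3 1]
t=22: x=[1.1224 3.3431 9.9564 16.6500 11.0503 3.6489 1.2375] k=[1 2 8 15 8 6 0]
t=23: x=[1.0367 2.3724 7.9774 13.7400 8.5659 5.8051 0.5667] k=[2 5 7 11 9 8 0]

0.0031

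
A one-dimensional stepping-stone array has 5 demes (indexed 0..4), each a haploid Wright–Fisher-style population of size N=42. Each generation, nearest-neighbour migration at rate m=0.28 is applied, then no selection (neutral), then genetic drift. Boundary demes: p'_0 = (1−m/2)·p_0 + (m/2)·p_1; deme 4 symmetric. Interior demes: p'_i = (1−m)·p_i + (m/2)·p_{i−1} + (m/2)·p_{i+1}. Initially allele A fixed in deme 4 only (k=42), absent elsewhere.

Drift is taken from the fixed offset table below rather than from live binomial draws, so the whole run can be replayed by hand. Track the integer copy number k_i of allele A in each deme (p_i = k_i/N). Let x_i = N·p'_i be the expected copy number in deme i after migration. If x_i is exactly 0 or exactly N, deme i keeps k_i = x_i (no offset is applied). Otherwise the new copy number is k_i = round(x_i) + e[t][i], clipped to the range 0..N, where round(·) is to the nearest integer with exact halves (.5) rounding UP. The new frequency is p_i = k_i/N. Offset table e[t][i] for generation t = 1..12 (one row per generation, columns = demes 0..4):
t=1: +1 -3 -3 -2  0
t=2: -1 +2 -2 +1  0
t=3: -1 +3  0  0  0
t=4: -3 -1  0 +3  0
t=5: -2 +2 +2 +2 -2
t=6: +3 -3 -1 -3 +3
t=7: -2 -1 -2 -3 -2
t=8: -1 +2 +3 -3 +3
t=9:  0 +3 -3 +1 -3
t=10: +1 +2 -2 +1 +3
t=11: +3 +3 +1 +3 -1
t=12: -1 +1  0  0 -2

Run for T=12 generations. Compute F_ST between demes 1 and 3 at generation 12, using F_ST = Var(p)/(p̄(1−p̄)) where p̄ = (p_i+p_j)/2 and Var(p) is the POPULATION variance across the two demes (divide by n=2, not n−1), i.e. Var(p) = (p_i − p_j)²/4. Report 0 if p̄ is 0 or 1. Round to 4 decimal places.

0.0178

t=0: k=[0 0 0 0 42]
t=1: x=[0.0000 0.0000 0.0000 5.8800 36.1200] k=[0 0 0 4 36]
t=2: x=[0.0000 0.0000 0.5600 7.9200 31.5200] k=[0 0 0 9 32]
t=3: x=[0.0000 0.0000 1.2600 10.9600 28.7800] k=[0 0 1 11 29]
t=4: x=[0.0000 0.1400 2.2600 12.1200 26.4800] k=[0 0 2 15 26]
t=5: x=[0.0000 0.2800 3.5400 14.7200 24.4600] k=[0 2 6 17 22]
t=6: x=[0.2800 2.2800 6.9800 16.1600 21.3000] k=[3 0 6 13 24]
t=7: x=[2.5800 1.2600 6.1400 13.5600 22.4600] k=[1 0 4 11 20]
t=8: x=[0.8600 0.7000 4.4200 11.2800 18.7400] k=[0 3 7 8 22]
t=9: x=[0.4200 3.1400 6.5800 9.8200 20.0400] k=[0 6 4 11 17]
t=10: x=[0.8400 4.8800 5.2600 10.8600 16.1600] k=[2 7 3 12 19]
t=11: x=[2.7000 5.7400 4.8200 11.7200 18.0200] k=[6 9 6 15 17]
t=12: x=[6.4200 8.1600 7.6800 14.0200 16.7200] k=[5 9 8 14 15]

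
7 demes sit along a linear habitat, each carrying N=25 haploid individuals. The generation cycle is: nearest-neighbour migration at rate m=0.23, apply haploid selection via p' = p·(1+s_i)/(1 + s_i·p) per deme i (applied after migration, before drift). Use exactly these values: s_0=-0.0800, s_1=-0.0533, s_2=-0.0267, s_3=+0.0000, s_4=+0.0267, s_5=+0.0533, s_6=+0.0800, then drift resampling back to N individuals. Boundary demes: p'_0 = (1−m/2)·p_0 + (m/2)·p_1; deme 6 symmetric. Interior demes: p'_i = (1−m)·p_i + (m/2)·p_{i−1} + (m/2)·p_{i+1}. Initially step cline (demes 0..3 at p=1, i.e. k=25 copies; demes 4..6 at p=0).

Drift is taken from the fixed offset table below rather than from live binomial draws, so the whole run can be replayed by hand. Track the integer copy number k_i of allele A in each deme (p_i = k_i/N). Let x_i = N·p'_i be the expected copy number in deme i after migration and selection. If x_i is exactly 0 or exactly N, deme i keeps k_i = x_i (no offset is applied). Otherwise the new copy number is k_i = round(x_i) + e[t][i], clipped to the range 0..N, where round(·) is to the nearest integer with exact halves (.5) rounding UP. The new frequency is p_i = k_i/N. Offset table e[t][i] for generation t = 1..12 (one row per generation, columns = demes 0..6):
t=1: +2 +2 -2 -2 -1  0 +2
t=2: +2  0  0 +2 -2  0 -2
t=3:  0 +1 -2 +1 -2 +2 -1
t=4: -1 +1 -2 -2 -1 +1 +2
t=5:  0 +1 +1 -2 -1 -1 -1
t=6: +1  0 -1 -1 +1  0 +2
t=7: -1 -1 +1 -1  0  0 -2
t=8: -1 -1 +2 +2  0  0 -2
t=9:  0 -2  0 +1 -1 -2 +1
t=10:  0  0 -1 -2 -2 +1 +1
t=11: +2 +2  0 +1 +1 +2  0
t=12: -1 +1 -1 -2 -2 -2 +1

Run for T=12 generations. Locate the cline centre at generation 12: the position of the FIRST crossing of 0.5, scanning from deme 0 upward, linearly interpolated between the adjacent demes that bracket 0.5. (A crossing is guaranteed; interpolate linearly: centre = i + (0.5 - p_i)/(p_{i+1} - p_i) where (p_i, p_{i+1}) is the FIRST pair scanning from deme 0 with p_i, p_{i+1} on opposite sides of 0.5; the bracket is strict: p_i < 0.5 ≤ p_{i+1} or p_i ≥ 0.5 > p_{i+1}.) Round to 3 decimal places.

2.700

t=0: k=[25 25 25 25 0 0 0]
t=1: x=[25.0000 25.0000 25.0000 22.1250 2.9427 0.0000 0.0000] k=[25 25 25 20 2 0 0]
t=2: x=[25.0000 25.0000 24.4096 18.5050 3.9264 0.2421 0.0000] k=[25 25 24 21 2 0 0]
t=3: x=[25.0000 24.8786 23.7380 19.1600 4.0435 0.2421 0.0000] k=[25 25 22 20 2 2 0]
t=4: x=[25.0000 24.6359 22.0452 18.1600 4.1606 1.8573 0.2482] k=[25 25 20 16 3 3 2]
t=5: x=[25.0000 24.3934 20.0078 14.9650 4.5930 3.0202 2.2688] k=[25 25 21 13 4 2 1]
t=6: x=[25.0000 24.5146 20.4400 12.8850 4.9081 2.2177 1.1999] k=[25 25 19 12 6 2 3]
t=7: x=[25.0000 24.2723 18.7591 12.1150 6.3541 2.6974 3.0873] k=[25 23 20 11 6 3 1]
t=8: x=[24.7502 22.7765 19.1902 11.4600 6.3541 3.2594 1.3232] k=[24 22 21 13 6 3 0]
t=9: x=[23.6687 21.9722 20.0891 13.1150 6.5870 3.1398 0.3722] k=[24 20 20 14 6 1 1]
t=10: x=[23.4211 20.2529 19.1902 13.7700 6.4706 1.6534 1.0766] k=[23 20 18 12 4 3 2]
t=11: x=[22.4717 19.8961 17.3976 11.7700 4.9081 3.1398 2.2688] k=[24 22 17 13 6 5 2]
t=12: x=[23.6687 21.4931 16.9682 12.6550 6.8199 4.9737 2.5137] k=[23 22 16 11 5 3 4]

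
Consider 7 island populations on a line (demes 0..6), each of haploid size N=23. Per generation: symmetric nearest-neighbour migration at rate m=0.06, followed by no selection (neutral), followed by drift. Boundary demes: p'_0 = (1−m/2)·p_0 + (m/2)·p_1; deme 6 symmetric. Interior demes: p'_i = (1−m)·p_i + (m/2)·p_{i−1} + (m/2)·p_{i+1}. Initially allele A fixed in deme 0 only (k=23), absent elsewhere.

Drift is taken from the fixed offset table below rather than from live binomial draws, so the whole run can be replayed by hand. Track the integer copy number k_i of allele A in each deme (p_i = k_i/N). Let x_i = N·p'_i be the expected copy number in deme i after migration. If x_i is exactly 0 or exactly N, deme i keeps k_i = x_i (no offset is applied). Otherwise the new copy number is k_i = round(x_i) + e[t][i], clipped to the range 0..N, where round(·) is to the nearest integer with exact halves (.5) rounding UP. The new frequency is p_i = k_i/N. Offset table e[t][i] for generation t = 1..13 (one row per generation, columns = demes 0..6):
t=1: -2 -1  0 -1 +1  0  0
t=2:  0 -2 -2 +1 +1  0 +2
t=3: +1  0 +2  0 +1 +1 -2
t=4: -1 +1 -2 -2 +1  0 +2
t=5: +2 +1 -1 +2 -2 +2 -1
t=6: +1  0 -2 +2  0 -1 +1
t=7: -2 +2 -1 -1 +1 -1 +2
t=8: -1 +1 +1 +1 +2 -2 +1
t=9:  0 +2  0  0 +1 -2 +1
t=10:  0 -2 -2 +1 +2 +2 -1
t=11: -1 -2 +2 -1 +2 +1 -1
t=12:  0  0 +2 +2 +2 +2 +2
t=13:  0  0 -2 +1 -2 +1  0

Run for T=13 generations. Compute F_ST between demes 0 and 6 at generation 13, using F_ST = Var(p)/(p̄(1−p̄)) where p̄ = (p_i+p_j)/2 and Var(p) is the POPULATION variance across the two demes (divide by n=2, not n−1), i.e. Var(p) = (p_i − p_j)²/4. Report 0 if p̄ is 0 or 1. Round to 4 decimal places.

0.5333

t=0: k=[23 0 0 0 0 0 0]
t=1: x=[22.3100 0.6900 0.0000 0.0000 0.0000 0.0000 0.0000] k=[20 0 0 0 0 0 0]
t=2: x=[19.4000 0.6000 0.0000 0.0000 0.0000 0.0000 0.0000] k=[19 0 0 0 0 0 0]
t=3: x=[18.4300 0.5700 0.0000 0.0000 0.0000 0.0000 0.0000] k=[19 1 0 0 0 0 0]
t=4: x=[18.4600 1.5100 0.0300 0.0000 0.0000 0.0000 0.0000] k=[17 3 0 0 0 0 0]
t=5: x=[16.5800 3.3300 0.0900 0.0000 0.0000 0.0000 0.0000] k=[19 4 0 0 0 0 0]
t=6: x=[18.5500 4.3300 0.1200 0.0000 0.0000 0.0000 0.0000] k=[20 4 0 0 0 0 0]
t=7: x=[19.5200 4.3600 0.1200 0.0000 0.0000 0.0000 0.0000] k=[18 6 0 0 0 0 0]
t=8: x=[17.6400 6.1800 0.1800 0.0000 0.0000 0.0000 0.0000] k=[17 7 1 0 0 0 0]
t=9: x=[16.7000 7.1200 1.1500 0.0300 0.0000 0.0000 0.0000] k=[17 9 1 0 0 0 0]
t=10: x=[16.7600 9.0000 1.2100 0.0300 0.0000 0.0000 0.0000] k=[17 7 0 1 0 0 0]
t=11: x=[16.7000 7.0900 0.2400 0.9400 0.0300 0.0000 0.0000] k=[16 5 2 0 2 0 0]
t=12: x=[15.6700 5.2400 2.0300 0.1200 1.8800 0.0600 0.0000] k=[16 5 4 2 4 2 0]
t=13: x=[15.6700 5.3000 3.9700 2.1200 3.8800 2.0000 0.0600] k=[16 5 2 3 2 3 0]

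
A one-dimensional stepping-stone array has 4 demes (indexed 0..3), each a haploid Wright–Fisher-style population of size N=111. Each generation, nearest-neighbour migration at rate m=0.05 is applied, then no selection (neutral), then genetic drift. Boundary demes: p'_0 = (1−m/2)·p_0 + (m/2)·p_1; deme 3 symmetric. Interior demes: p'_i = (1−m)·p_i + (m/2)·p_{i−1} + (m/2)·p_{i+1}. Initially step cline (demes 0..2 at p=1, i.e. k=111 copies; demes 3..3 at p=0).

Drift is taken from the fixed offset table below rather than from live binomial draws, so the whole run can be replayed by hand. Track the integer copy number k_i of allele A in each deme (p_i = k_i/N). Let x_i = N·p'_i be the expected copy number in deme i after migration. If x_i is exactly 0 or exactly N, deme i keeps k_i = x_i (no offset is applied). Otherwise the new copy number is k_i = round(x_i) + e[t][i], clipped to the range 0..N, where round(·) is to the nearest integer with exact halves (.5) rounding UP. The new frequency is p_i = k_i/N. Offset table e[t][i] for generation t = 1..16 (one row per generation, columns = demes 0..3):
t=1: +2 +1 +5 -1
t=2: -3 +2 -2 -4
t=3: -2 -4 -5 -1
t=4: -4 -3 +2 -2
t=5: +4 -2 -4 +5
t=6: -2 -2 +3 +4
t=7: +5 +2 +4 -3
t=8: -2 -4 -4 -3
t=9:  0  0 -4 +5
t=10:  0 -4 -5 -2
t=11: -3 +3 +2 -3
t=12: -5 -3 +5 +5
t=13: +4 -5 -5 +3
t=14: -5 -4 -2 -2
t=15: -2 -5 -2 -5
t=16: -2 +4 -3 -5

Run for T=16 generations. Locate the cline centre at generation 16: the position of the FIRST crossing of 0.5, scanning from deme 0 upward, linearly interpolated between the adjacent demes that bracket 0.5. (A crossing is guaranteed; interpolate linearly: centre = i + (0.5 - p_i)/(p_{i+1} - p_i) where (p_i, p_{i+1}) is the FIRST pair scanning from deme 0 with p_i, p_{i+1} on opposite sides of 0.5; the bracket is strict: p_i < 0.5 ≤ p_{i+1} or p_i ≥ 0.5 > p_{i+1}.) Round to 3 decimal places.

2.250

t=0: k=[111 111 111 0]
t=1: x=[111.0000 111.0000 108.2250 2.7750] k=[111 111 111 2]
t=2: x=[111.0000 111.0000 108.2750 4.7250] k=[111 111 106 1]
t=3: x=[111.0000 110.8750 103.5000 3.6250] k=[111 107 99 3]
t=4: x=[110.9000 106.9000 96.8000 5.4000] k=[107 104 99 3]
t=5: x=[106.9250 103.9500 96.7250 5.4000] k=[111 102 93 10]
t=6: x=[110.7750 102.0000 91.1500 12.0750] k=[109 100 94 16]
t=7: x=[108.7750 100.0750 92.2000 17.9500] k=[111 102 96 15]
t=8: x=[110.7750 102.0750 94.1250 17.0250] k=[109 98 90 14]
t=9: x=[108.7250 98.0750 88.3000 15.9000] k=[109 98 84 21]
t=10: x=[108.7250 97.9250 82.7750 22.5750] k=[109 94 78 21]
t=11: x=[108.6250 93.9750 76.9750 22.4250] k=[106 97 79 19]
t=12: x=[105.7750 96.7750 77.9500 20.5000] k=[101 94 83 26]
t=13: x=[100.8250 93.9000 81.8500 27.4250] k=[105 89 77 30]
t=14: x=[104.6000 89.1000 76.1250 31.1750] k=[100 85 74 29]
t=15: x=[99.6250 85.1000 73.1500 30.1250] k=[98 80 71 25]
t=16: x=[97.5500 80.2250 70.0750 26.1500] k=[96 84 67 21]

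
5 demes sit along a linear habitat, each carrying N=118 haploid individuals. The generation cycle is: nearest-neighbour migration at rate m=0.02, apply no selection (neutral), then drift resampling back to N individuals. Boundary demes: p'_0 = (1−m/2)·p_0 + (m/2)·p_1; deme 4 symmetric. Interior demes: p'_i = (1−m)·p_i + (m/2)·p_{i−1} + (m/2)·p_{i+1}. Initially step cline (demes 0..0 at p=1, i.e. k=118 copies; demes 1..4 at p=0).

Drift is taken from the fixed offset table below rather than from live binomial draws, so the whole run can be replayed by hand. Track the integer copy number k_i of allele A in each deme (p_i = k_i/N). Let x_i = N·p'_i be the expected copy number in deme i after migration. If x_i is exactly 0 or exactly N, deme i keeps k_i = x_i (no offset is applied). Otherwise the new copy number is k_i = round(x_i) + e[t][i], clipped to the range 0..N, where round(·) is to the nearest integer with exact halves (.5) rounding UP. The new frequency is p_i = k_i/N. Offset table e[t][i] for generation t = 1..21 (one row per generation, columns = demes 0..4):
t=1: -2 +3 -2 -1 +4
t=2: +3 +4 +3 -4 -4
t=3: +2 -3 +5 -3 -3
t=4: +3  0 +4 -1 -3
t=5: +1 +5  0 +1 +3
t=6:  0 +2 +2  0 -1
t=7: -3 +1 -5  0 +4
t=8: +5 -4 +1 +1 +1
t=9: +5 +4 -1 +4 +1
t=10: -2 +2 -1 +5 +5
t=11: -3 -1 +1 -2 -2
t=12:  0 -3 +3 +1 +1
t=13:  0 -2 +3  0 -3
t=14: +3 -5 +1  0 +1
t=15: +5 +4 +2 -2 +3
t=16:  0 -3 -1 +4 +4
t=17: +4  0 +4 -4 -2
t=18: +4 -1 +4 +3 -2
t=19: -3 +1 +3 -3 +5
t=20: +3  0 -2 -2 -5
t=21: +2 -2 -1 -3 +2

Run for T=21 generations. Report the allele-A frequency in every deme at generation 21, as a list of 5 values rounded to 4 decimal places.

[0.9915, 0.1949, 0.2119, 0.0254, 0.1102]

t=0: k=[118 0 0 0 0]
t=1: x=[116.8200 1.1800 0.0000 0.0000 0.0000] k=[115 4 0 0 0]
t=2: x=[113.8900 5.0700 0.0400 0.0000 0.0000] k=[117 9 3 0 0]
t=3: x=[115.9200 10.0200 3.0300 0.0300 0.0000] k=[118 7 8 0 0]
t=4: x=[116.8900 8.1200 7.9100 0.0800 0.0000] k=[118 8 12 0 0]
t=5: x=[116.9000 9.1400 11.8400 0.1200 0.0000] k=[118 14 12 1 0]
t=6: x=[116.9600 15.0200 11.9100 1.1000 0.0100] k=[117 17 14 1 0]
t=7: x=[116.0000 17.9700 13.9000 1.1200 0.0100] k=[113 19 9 1 4]
t=8: x=[112.0600 19.8400 9.0200 1.1100 3.9700] k=[117 16 10 2 5]
t=9: x=[115.9900 16.9500 9.9800 2.1100 4.9700] k=[118 21 9 6 6]
t=10: x=[117.0300 21.8500 9.0900 6.0300 6.0000] k=[115 24 8 11 11]
t=11: x=[114.0900 24.7500 8.1900 10.9700 11.0000] k=[111 24 9 9 9]
t=12: x=[110.1300 24.7200 9.1500 9.0000 9.0000] k=[110 22 12 10 10]
t=13: x=[109.1200 22.7800 12.0800 10.0200 10.0000] k=[109 21 15 10 7]
t=14: x=[108.1200 21.8200 15.0100 10.0200 7.0300] k=[111 17 16 10 8]
t=15: x=[110.0600 17.9300 15.9500 10.0400 8.0200] k=[115 22 18 8 11]
t=16: x=[114.0700 22.8900 17.9400 8.1300 10.9700] k=[114 20 17 12 15]
t=17: x=[113.0600 20.9100 16.9800 12.0800 14.9700] k=[117 21 21 8 13]
t=18: x=[116.0400 21.9600 20.8700 8.1800 12.9500] k=[118 21 25 11 11]
t=19: x=[117.0300 22.0100 24.8200 11.1400 11.0000] k=[114 23 28 8 16]
t=20: x=[113.0900 23.9600 27.7500 8.2800 15.9200] k=[116 24 26 6 11]
t=21: x=[115.0800 24.9400 25.7800 6.2500 10.9500] k=[117 23 25 3 13]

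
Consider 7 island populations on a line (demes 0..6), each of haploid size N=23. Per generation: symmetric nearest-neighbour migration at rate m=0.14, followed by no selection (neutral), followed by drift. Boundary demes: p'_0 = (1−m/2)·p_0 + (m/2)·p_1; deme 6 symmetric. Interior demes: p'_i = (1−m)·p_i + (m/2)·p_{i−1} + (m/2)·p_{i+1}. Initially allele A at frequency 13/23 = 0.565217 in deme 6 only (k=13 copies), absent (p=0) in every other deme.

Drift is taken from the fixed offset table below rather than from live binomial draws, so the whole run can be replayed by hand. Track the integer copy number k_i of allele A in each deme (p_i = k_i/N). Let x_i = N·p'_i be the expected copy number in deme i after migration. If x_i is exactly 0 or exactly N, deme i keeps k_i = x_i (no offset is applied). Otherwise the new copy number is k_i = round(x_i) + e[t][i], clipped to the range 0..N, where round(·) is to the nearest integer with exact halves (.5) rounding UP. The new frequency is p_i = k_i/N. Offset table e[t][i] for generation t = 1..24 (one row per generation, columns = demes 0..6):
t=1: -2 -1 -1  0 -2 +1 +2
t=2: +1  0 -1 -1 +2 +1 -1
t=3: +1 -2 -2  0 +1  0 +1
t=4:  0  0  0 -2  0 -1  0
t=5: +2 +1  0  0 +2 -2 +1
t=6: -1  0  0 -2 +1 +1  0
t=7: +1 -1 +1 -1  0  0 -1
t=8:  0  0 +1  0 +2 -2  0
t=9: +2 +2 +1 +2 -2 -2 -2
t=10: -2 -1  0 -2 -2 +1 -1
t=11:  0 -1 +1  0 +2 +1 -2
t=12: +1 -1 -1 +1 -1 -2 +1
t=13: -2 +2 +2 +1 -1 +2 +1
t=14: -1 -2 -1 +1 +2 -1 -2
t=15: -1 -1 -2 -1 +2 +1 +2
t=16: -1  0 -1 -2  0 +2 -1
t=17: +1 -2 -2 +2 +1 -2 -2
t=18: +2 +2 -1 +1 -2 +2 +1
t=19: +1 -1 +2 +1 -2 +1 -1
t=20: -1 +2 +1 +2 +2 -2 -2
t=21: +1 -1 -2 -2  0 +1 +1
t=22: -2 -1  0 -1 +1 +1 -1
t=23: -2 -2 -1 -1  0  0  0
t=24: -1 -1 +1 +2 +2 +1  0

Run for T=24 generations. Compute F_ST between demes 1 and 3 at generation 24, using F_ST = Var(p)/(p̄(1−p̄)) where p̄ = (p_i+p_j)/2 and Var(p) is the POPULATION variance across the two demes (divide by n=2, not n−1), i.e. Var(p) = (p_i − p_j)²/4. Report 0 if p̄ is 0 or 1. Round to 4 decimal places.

0.0952

t=0: k=[0 0 0 0 0 0 13]
t=1: x=[0.0000 0.0000 0.0000 0.0000 0.0000 0.9100 12.0900] k=[0 0 0 0 0 2 14]
t=2: x=[0.0000 0.0000 0.0000 0.0000 0.1400 2.7000 13.1600] k=[0 0 0 0 2 4 12]
t=3: x=[0.0000 0.0000 0.0000 0.1400 2.0000 4.4200 11.4400] k=[0 0 0 0 3 4 12]
t=4: x=[0.0000 0.0000 0.0000 0.2100 2.8600 4.4900 11.4400] k=[0 0 0 0 3 3 11]
t=5: x=[0.0000 0.0000 0.0000 0.2100 2.7900 3.5600 10.4400] k=[0 0 0 0 5 2 11]
t=6: x=[0.0000 0.0000 0.0000 0.3500 4.4400 2.8400 10.3700] k=[0 0 0 0 5 4 10]
t=7: x=[0.0000 0.0000 0.0000 0.3500 4.5800 4.4900 9.5800] k=[0 0 0 0 5 4 9]
t=8: x=[0.0000 0.0000 0.0000 0.3500 4.5800 4.4200 8.6500] k=[0 0 0 0 7 2 9]
t=9: x=[0.0000 0.0000 0.0000 0.4900 6.1600 2.8400 8.5100] k=[0 0 0 2 4 1 7]
t=10: x=[0.0000 0.0000 0.1400 2.0000 3.6500 1.6300 6.5800] k=[0 0 0 0 2 3 6]
t=11: x=[0.0000 0.0000 0.0000 0.1400 1.9300 3.1400 5.7900] k=[0 0 0 0 4 4 4]
t=12: x=[0.0000 0.0000 0.0000 0.2800 3.7200 4.0000 4.0000] k=[0 0 0 1 3 2 5]
t=13: x=[0.0000 0.0000 0.0700 1.0700 2.7900 2.2800 4.7900] k=[0 0 2 2 2 4 6]
t=14: x=[0.0000 0.1400 1.8600 2.0000 2.1400 4.0000 5.8600] k=[0 0 1 3 4 3 4]
t=15: x=[0.0000 0.0700 1.0700 2.9300 3.8600 3.1400 3.9300] k=[0 0 0 2 6 4 6]
t=16: x=[0.0000 0.0000 0.1400 2.1400 5.5800 4.2800 5.8600] k=[0 0 0 0 6 6 5]
t=17: x=[0.0000 0.0000 0.0000 0.4200 5.5800 5.9300 5.0700] k=[0 0 0 2 7 4 3]
t=18: x=[0.0000 0.0000 0.1400 2.2100 6.4400 4.1400 3.0700] k=[0 0 0 3 4 6 4]
t=19: x=[0.0000 0.0000 0.2100 2.8600 4.0700 5.7200 4.1400] k=[0 0 2 4 2 7 3]
t=20: x=[0.0000 0.1400 2.0000 3.7200 2.4900 6.3700 3.2800] k=[0 2 3 6 4 4 1]
t=21: x=[0.1400 1.9300 3.1400 5.6500 4.1400 3.7900 1.2100] k=[1 1 1 4 4 5 2]
t=22: x=[1.0000 1.0000 1.2100 3.7900 4.0700 4.7200 2.2100] k=[0 0 1 3 5 6 1]
t=23: x=[0.0000 0.0700 1.0700 3.0000 4.9300 5.5800 1.3500] k=[0 0 0 2 5 6 1]
t=24: x=[0.0000 0.0000 0.1400 2.0700 4.8600 5.5800 1.3500] k=[0 0 1 4 7 7 1]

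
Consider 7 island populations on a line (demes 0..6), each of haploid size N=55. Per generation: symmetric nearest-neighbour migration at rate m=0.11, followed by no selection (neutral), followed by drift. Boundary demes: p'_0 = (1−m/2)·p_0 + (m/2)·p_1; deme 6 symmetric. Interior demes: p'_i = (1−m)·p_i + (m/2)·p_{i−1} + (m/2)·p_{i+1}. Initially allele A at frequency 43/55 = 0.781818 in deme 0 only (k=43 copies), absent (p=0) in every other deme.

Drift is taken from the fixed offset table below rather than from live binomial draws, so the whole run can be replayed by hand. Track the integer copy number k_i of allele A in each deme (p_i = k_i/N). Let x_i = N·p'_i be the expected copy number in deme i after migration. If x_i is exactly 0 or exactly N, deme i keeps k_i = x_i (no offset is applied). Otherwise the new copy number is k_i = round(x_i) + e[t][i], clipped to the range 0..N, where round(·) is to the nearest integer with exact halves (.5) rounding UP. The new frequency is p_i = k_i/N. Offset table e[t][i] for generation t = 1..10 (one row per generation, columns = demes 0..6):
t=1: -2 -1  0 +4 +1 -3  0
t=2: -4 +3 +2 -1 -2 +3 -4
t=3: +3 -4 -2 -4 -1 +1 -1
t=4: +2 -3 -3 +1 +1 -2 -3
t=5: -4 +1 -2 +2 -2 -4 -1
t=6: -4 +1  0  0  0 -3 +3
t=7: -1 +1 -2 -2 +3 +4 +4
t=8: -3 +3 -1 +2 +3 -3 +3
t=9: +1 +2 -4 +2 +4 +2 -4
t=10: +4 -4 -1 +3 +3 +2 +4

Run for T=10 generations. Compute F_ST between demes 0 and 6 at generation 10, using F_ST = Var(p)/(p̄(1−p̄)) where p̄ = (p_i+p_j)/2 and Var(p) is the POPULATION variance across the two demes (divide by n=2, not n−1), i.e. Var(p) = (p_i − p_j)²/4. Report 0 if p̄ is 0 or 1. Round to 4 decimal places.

0.2644

t=0: k=[43 0 0 0 0 0 0]
t=1: x=[40.6350 2.3650 0.0000 0.0000 0.0000 0.0000 0.0000] k=[39 1 0 0 0 0 0]
t=2: x=[36.9100 3.0350 0.0550 0.0000 0.0000 0.0000 0.0000] k=[33 6 2 0 0 0 0]
t=3: x=[31.5150 7.2650 2.1100 0.1100 0.0000 0.0000 0.0000] k=[35 3 0 0 0 0 0]
t=4: x=[33.2400 4.5950 0.1650 0.0000 0.0000 0.0000 0.0000] k=[35 2 0 0 0 0 0]
t=5: x=[33.1850 3.7050 0.1100 0.0000 0.0000 0.0000 0.0000] k=[29 5 0 0 0 0 0]
t=6: x=[27.6800 6.0450 0.2750 0.0000 0.0000 0.0000 0.0000] k=[24 7 0 0 0 0 0]
t=7: x=[23.0650 7.5500 0.3850 0.0000 0.0000 0.0000 0.0000] k=[22 9 0 0 0 0 0]
t=8: x=[21.2850 9.2200 0.4950 0.0000 0.0000 0.0000 0.0000] k=[18 12 0 0 0 0 0]
t=9: x=[17.6700 11.6700 0.6600 0.0000 0.0000 0.0000 0.0000] k=[19 14 0 0 0 0 0]
t=10: x=[18.7250 13.5050 0.7700 0.0000 0.0000 0.0000 0.0000] k=[23 10 0 0 0 0 0]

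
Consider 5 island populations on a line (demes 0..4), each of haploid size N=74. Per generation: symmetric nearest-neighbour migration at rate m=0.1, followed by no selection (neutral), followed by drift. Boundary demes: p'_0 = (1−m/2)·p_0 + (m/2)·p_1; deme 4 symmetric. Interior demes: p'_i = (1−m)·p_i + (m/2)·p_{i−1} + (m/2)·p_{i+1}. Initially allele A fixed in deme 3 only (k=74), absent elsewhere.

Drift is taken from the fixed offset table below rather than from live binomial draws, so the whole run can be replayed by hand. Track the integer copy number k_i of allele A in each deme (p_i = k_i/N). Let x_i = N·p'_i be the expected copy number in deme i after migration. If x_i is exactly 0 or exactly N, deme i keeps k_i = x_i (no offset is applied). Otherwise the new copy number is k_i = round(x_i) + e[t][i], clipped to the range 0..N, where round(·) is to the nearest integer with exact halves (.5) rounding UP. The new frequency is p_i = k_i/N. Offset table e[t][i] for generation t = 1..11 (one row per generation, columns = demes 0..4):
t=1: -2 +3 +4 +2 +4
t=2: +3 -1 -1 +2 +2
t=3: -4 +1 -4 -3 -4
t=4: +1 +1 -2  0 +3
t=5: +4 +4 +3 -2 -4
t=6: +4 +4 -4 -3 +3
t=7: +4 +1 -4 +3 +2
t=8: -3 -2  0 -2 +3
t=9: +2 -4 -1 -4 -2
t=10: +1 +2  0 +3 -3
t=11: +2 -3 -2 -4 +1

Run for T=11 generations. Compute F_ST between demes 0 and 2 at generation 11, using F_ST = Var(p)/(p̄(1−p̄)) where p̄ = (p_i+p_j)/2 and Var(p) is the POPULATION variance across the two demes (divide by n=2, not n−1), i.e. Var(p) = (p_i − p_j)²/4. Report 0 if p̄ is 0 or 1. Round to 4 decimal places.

0.0081

t=0: k=[0 0 0 74 0]
t=1: x=[0.0000 0.0000 3.7000 66.6000 3.7000] k=[0 0 8 69 8]
t=2: x=[0.0000 0.4000 10.6500 62.9000 11.0500] k=[0 0 10 65 13]
t=3: x=[0.0000 0.5000 12.2500 59.6500 15.6000] k=[0 2 8 57 12]
t=4: x=[0.1000 2.2000 10.1500 52.3000 14.2500] k=[1 3 8 52 17]
t=5: x=[1.1000 3.1500 9.9500 48.0500 18.7500] k=[5 7 13 46 15]
t=6: x=[5.1000 7.2000 14.3500 42.8000 16.5500] k=[9 11 10 40 20]
t=7: x=[9.1000 10.8500 11.5500 37.5000 21.0000] k=[13 12 8 41 23]
t=8: x=[12.9500 11.8500 9.8500 38.4500 23.9000] k=[10 10 10 36 27]
t=9: x=[10.0000 10.0000 11.3000 34.2500 27.4500] k=[12 6 10 30 25]
t=10: x=[11.7000 6.5000 10.8000 28.7500 25.2500] k=[13 9 11 32 22]
t=11: x=[12.8000 9.3000 11.9500 30.4500 22.5000] k=[15 6 10 26 24]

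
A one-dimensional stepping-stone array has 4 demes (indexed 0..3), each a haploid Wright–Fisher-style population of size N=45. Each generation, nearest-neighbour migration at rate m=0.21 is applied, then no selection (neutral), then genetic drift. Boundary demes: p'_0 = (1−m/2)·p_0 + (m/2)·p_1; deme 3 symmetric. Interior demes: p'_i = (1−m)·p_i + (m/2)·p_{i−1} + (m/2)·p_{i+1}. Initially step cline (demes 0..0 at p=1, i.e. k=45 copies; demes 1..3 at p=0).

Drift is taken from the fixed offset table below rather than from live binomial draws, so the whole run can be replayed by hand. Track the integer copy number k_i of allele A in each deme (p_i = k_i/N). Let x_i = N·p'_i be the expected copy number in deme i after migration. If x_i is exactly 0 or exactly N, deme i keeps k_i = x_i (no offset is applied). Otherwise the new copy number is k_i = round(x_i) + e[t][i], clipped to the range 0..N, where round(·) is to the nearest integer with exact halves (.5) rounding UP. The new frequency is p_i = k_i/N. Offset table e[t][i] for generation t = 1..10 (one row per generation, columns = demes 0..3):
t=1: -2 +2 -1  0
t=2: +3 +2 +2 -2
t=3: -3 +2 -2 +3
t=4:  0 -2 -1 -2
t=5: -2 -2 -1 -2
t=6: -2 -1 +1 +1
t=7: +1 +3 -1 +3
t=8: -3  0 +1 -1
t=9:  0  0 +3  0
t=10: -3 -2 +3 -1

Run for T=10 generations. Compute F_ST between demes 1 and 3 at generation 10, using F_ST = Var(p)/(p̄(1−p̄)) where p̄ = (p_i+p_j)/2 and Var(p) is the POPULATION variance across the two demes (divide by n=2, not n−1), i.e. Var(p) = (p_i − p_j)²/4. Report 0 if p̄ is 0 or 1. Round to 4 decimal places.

t=0: k=[45 0 0 0]
t=1: x=[40.2750 4.7250 0.0000 0.0000] k=[38 7 0 0]
t=2: x=[34.7450 9.5200 0.7350 0.0000] k=[38 12 3 0]
t=3: x=[35.2700 13.7850 3.6300 0.3150] k=[32 16 2 3]
t=4: x=[30.3200 16.2100 3.5750 2.8950] k=[30 14 3 1]
t=5: x=[28.3200 14.5250 3.9450 1.2100] k=[26 13 3 0]
t=6: x=[24.6350 13.3150 3.7350 0.3150] k=[23 12 5 1]
t=7: x=[21.8450 12.4200 5.3150 1.4200] k=[23 15 4 4]
t=8: x=[22.1600 14.6850 5.1550 4.0000] k=[19 15 6 3]
t=9: x=[18.5800 14.4750 6.6300 3.3150] k=[19 14 10 3]
t=10: x=[18.4750 14.1050 9.6850 3.7350] k=[15 12 13 3]

0.0720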